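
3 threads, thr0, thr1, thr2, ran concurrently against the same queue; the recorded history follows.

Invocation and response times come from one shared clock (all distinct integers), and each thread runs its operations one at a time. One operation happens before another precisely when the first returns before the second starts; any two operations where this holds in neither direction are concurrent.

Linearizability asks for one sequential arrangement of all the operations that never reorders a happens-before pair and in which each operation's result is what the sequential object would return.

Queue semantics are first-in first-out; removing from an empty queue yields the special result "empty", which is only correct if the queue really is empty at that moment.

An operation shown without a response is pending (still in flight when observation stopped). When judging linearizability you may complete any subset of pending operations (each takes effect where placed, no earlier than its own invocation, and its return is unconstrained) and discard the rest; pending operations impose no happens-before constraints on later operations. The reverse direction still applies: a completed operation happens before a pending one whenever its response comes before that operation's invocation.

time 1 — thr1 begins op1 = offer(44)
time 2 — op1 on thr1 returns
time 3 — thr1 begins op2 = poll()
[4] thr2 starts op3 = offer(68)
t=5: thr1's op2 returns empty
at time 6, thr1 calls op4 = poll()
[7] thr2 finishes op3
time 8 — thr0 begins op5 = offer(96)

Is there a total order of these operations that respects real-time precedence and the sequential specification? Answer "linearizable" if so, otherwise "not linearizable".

prefix check: 1..4 passes, 1..5 fails once op2's time-5 response joins
a single order respects real time; the 2 completed queue operations fail replay along it
no escape via the 1 pending operation (op3): every completion choice fails
sample order op1, op2 (pending dropped) stalls at step 2 — op2 poll() → empty has no legal effect

not linearizable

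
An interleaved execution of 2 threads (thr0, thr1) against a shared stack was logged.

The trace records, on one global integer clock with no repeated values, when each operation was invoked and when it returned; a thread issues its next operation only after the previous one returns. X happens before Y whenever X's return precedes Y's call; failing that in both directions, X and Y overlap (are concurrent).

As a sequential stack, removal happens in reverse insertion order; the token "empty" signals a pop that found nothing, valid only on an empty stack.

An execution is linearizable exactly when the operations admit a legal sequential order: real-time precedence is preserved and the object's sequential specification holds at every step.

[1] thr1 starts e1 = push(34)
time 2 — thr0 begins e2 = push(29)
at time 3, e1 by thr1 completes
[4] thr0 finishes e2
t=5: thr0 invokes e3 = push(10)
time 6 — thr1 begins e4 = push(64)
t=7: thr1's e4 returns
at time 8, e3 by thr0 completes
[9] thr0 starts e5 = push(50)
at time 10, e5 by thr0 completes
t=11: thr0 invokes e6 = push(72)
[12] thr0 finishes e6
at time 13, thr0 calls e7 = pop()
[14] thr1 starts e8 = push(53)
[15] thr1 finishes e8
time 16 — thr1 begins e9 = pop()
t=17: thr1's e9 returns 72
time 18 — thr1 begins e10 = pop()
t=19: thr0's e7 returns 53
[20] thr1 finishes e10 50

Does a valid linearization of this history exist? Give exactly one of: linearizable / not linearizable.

witness order: e1, e2, e3, e4, e5, e6, e8, e7, e9, e10
step 1: e1 push(34) — stack <34>
step 2: e2 push(29) — stack <34,29>
step 3: e3 push(10) — stack <34,29,10>
step 4: e4 push(64) — stack <34,29,10,64>
step 5: e5 push(50) — stack <34,29,10,64,50>
step 6: e6 push(72) — stack <34,29,10,64,50,72>
step 7: e8 push(53) — stack <34,29,10,64,50,72,53>
step 8: e7 pop() → 53 — stack <34,29,10,64,50,72>
step 9: e9 pop() → 72 — stack <34,29,10,64,50>
step 10: e10 pop() → 50 — stack <34,29,10,64>

linearizable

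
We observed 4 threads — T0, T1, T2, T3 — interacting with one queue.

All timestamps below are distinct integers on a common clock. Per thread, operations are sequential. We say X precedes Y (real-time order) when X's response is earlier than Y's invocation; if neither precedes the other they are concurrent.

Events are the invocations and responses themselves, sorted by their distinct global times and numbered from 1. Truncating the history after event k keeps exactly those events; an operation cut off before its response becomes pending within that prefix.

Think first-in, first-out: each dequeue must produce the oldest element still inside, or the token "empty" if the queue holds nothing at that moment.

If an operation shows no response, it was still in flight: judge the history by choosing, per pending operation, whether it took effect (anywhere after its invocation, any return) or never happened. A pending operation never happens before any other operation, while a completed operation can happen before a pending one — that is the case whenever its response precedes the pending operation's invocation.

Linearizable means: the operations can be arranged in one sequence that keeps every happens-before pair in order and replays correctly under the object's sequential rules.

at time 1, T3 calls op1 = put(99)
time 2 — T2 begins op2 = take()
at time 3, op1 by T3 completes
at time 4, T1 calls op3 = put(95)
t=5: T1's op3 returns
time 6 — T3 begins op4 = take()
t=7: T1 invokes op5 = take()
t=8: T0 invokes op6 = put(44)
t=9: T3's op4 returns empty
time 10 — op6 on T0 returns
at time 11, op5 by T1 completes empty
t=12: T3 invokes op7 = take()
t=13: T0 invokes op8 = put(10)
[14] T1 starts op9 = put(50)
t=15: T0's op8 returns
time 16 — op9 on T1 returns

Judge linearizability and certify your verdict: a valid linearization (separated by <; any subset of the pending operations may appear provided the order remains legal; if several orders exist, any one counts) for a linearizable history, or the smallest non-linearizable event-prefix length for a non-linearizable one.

already the first 11 events (up to op5's response at time 11) admit no linearization; the first 10 still do
real-time-consistent orders of the 5 completed operations: 6 — all fail the queue replay
every completion of the 1 pending operation (op2) was checked; none linearizes
for example op1, op3, op4, op5, op6 (pending dropped) fails at step 3: op4 take() → empty is not legal there
for example op1, op3, op4, op6, op5 (pending dropped) fails at step 3: op4 take() → empty is not legal there

not linearizable — minimal violating prefix: 11 events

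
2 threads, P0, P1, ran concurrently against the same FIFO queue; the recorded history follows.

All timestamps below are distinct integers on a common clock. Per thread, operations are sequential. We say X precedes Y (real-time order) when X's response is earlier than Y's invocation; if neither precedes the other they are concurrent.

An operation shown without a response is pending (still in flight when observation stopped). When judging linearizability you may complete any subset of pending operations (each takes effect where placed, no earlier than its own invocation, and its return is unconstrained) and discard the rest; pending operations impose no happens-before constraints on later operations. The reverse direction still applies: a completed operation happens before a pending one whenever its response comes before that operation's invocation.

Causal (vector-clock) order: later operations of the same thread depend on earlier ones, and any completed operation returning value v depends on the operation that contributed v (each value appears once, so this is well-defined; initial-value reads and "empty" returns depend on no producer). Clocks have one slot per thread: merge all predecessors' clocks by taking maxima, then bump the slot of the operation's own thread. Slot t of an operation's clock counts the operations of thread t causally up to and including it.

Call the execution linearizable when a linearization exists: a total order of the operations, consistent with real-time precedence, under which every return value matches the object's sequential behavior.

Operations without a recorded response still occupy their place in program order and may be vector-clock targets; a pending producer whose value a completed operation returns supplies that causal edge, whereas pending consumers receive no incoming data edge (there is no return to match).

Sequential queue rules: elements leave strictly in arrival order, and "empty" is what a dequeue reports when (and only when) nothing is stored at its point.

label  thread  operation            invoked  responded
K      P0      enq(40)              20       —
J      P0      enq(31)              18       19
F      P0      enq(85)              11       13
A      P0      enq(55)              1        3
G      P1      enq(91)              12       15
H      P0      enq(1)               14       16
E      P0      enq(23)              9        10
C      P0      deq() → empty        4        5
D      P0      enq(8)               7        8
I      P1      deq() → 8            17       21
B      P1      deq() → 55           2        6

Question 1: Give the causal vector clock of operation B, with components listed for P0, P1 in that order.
Answer: (1, 1)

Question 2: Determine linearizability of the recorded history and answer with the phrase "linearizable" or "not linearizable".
witness order: A, B, C, D, E, F, G, H, I, J
after step 1 (A enq(55)): queue <55>
after step 2 (B deq() → 55): queue <>
after step 3 (C deq() → empty): queue <>
after step 4 (D enq(8)): queue <8>
after step 5 (E enq(23)): queue <8,23>
after step 6 (F enq(85)): queue <8,23,85>
after step 7 (G enq(91)): queue <8,23,85,91>
after step 8 (H enq(1)): queue <8,23,85,91,1>
after step 9 (I deq() → 8): queue <23,85,91,1>
after step 10 (J enq(31)): queue <23,85,91,1,31>

linearizable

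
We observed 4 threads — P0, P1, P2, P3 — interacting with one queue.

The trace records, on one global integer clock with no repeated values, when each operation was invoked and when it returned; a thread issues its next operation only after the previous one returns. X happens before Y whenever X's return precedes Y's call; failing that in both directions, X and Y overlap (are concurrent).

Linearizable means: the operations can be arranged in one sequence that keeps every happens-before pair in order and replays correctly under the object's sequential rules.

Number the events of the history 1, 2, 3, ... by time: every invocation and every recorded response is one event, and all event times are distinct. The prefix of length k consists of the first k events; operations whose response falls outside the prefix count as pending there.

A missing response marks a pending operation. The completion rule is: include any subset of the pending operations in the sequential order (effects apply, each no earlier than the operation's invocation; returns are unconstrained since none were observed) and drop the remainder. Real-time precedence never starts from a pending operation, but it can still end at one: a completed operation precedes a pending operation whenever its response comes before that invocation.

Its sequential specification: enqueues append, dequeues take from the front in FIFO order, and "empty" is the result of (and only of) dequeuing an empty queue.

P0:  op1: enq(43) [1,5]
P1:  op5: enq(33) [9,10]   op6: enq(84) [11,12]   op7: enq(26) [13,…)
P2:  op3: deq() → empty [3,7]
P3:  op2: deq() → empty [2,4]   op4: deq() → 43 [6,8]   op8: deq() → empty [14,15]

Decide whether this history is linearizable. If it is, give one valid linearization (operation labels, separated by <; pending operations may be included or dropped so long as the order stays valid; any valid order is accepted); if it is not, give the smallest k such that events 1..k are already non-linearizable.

not linearizable — minimal violating prefix: 15 events

cut after 14 events: linearizable; cut after 15 events (op8 responds, time 15): not linearizable
every one of the 8 real-time-consistent orders over 7 completed queue ops fails the sequential spec
completion choices over the 1 pending operation (op7) were checked; none helps
e.g. op1, op2, op3, op4, op5, op6, op8 (pending dropped): illegal at step 2, since op2 deq() → empty cannot apply there
e.g. op1, op2, op4, op3, op5, op6, op8 (pending dropped): illegal at step 2, since op2 deq() → empty cannot apply there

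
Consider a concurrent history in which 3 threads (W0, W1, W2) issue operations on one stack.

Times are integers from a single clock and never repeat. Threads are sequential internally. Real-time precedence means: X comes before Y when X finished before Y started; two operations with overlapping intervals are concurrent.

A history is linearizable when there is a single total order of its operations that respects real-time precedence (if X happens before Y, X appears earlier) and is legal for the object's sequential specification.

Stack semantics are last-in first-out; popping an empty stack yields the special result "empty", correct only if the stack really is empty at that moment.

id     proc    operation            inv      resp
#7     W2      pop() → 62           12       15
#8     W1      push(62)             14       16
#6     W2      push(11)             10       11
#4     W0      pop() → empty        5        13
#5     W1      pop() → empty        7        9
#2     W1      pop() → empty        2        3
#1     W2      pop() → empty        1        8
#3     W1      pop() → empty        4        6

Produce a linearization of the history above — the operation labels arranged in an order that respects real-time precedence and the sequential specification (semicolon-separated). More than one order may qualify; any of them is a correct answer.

#1; #2; #3; #4; #5; #6; #8; #7

1. #1 pop() → empty, leaving stack <>
2. #2 pop() → empty, leaving stack <>
3. #3 pop() → empty, leaving stack <>
4. #4 pop() → empty, leaving stack <>
5. #5 pop() → empty, leaving stack <>
6. #6 push(11), leaving stack <11>
7. #8 push(62), leaving stack <11,62>
8. #7 pop() → 62, leaving stack <11>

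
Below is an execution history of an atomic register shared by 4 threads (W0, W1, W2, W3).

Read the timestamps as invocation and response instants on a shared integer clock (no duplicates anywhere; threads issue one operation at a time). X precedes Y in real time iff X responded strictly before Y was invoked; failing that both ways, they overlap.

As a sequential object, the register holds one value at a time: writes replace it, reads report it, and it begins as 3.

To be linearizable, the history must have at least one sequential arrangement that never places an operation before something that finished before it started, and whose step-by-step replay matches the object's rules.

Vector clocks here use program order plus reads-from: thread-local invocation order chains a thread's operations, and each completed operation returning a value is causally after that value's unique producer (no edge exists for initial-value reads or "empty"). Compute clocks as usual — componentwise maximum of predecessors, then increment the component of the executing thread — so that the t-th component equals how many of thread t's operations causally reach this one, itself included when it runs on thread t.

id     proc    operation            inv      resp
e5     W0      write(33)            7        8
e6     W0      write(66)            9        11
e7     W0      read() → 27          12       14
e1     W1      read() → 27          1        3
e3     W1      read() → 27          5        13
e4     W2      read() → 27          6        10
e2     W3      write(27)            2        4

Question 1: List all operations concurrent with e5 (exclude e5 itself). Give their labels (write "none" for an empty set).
e3, e4

concurrent with e5 ([7,8]): every op whose interval crosses 7..8
e1 [1,3]: before
e2 [2,4]: before
e3 [5,13]: concurrent
e4 [6,10]: concurrent
e6 [9,11]: after
e7 [12,14]: after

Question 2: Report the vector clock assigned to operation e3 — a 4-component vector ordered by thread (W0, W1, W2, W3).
(0, 2, 0, 1)

e2, invoked 2, has no incoming edges; only W3's bump applies → (0, 0, 0, 1)
e5, invoked 7, has no incoming edges; only W0's bump applies → (1, 0, 0, 0)
merge at e4 (invoked 6): VC(e2)=(0, 0, 0, 1), own-thread bump on W2 → (0, 0, 1, 1)
merge at e1 (invoked 1): VC(e2)=(0, 0, 0, 1), own-thread bump on W1 → (0, 1, 0, 1)
merge at e6 (invoked 9): VC(e5)=(1, 0, 0, 0), own-thread bump on W0 → (2, 0, 0, 0)
merge at e3 (invoked 5): VC(e1)=(0, 1, 0, 1), VC(e2)=(0, 0, 0, 1), own-thread bump on W1 → (0, 2, 0, 1)
merge at e7 (invoked 12): VC(e2)=(0, 0, 0, 1), VC(e6)=(2, 0, 0, 0), own-thread bump on W0 → (3, 0, 0, 1)
target: VC(e3) = (0, 2, 0, 1)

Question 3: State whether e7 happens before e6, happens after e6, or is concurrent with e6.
after

e7 spans [12,14], e6 spans [9,11]
resp(e6)=11 < inv(e7)=12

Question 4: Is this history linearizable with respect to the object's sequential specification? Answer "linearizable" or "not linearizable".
not linearizable

through event 13 a valid linearization exists; event 14 (e7 responding at time 14) ends that
all 30 real-time-respecting orders fail — 7 completed atomic register operations, no legal replay
one such order, e1, e2, e3, e4, e5, e6, e7, breaks at step 1 where e1 read() → 27 is illegal
one such order, e1, e2, e3, e5, e4, e6, e7, breaks at step 1 where e1 read() → 27 is illegal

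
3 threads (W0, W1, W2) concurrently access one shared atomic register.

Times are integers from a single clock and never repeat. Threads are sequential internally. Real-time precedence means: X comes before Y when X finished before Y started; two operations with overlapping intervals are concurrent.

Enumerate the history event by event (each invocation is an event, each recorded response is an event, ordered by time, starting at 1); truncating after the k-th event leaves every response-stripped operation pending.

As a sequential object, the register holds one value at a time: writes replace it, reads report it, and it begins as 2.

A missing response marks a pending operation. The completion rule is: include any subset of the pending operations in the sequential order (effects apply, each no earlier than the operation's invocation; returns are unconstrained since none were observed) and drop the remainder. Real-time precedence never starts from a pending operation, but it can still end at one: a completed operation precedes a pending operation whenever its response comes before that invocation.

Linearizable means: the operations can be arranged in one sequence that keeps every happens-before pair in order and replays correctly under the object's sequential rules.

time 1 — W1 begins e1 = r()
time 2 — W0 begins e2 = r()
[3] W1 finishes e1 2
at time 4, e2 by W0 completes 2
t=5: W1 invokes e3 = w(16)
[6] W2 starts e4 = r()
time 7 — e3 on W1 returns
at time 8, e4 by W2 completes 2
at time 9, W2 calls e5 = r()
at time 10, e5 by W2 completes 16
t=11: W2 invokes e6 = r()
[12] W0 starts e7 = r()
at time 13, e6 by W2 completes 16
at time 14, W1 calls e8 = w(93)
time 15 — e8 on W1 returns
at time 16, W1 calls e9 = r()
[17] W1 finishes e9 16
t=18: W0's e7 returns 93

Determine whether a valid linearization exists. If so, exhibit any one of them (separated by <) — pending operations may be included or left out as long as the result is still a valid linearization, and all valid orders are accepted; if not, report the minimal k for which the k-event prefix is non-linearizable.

not linearizable — minimal violating prefix: 17 events

already the first 17 events (up to e9's response at time 17) admit no linearization; the first 16 still do
the 8 completed operations admit 4 real-time orders; each fails the atomic register replay
every completion of the 1 pending operation (e7) was checked; none linearizes
take e1, e2, e3, e4, e5, e6, e8, e9 (pending dropped): step 4 already fails, because e4 r() → 2 cannot occur there
take e1, e2, e4, e3, e5, e6, e8, e9 (pending dropped): step 8 already fails, because e9 r() → 16 cannot occur there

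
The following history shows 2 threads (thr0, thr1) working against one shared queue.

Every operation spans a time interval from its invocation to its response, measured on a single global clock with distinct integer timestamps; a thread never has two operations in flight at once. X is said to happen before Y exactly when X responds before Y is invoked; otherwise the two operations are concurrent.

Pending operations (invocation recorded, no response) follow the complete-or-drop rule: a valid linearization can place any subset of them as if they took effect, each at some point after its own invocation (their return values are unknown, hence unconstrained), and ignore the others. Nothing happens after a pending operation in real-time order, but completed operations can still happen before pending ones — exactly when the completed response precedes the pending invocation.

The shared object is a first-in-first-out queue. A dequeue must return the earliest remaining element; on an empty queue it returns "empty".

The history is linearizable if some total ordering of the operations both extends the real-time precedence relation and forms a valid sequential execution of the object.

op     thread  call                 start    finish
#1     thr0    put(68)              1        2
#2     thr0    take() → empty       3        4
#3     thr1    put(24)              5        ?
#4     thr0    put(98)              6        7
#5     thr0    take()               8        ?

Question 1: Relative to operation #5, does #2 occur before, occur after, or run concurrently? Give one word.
before

#2 spans [3,4], #5 spans [8,…)
resp(#2)=4 < inv(#5)=8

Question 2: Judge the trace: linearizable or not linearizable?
not linearizable

through event 3 a valid linearization exists; event 4 (#2 responding at time 4) ends that
exhaustive check: the 2 completed queue ops admit one real-time order; illegal
take #1, #2: step 2 already fails, because #2 take() → empty cannot occur there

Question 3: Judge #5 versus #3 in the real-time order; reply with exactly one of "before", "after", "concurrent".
concurrent

#5 spans [8,…), #3 spans [5,…)
the intervals overlap in both directions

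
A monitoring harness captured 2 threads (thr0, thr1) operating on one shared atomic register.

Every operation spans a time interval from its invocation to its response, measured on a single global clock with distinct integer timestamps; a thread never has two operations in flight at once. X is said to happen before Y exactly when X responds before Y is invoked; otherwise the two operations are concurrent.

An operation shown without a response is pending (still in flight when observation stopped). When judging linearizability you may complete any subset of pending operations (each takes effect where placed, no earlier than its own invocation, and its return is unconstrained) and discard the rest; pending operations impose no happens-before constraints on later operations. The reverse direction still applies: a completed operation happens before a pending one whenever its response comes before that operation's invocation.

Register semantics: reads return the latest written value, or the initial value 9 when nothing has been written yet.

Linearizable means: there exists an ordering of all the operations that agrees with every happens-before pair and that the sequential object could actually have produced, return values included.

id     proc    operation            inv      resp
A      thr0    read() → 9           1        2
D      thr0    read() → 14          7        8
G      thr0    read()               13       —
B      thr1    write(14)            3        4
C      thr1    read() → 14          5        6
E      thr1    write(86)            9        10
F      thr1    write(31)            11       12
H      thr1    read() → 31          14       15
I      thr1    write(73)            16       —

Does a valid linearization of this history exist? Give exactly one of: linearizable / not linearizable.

one valid linearization: A, B, C, D, E, F, G, H
after step 1 (A read() → 9): value 9
after step 2 (B write(14)): value 14
after step 3 (C read() → 14): value 14
after step 4 (D read() → 14): value 14
after step 5 (E write(86)): value 86
after step 6 (F write(31)): value 31
after step 7 (G read() (pending, included)): value 31
after step 8 (H read() → 31): value 31

linearizable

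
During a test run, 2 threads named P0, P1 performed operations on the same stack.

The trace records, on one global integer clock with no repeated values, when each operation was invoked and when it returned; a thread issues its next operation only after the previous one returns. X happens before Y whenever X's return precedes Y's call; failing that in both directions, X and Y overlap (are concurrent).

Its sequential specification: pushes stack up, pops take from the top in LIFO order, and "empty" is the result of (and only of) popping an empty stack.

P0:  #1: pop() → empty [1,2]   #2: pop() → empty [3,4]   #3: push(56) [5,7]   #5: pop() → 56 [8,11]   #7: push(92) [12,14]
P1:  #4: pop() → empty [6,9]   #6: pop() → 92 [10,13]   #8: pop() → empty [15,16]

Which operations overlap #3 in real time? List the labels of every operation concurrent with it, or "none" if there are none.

#4

concurrent with #3 ([5,7]): every op whose interval crosses 5..7
#1 [1,2]: before
#2 [3,4]: before
#4 [6,9]: concurrent
#5 [8,11]: after
#6 [10,13]: after
#7 [12,14]: after
#8 [15,16]: after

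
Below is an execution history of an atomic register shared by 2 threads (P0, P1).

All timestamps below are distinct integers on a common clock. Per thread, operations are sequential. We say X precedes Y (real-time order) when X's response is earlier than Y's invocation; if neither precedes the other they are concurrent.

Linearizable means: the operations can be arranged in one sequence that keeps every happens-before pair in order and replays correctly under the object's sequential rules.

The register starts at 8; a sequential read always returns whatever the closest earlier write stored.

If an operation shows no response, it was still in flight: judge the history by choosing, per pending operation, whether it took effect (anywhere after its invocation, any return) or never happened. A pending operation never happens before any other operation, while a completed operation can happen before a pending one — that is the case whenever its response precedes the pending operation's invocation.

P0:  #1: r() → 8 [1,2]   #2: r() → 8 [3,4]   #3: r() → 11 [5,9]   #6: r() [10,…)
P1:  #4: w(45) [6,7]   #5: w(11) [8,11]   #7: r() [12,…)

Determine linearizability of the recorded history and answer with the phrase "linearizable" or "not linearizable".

linearizable

one valid linearization: #1, #2, #4, #5, #3
step 1: #1 r() → 8 — value 8
step 2: #2 r() → 8 — value 8
step 3: #4 w(45) — value 45
step 4: #5 w(11) — value 11
step 5: #3 r() → 11 — value 11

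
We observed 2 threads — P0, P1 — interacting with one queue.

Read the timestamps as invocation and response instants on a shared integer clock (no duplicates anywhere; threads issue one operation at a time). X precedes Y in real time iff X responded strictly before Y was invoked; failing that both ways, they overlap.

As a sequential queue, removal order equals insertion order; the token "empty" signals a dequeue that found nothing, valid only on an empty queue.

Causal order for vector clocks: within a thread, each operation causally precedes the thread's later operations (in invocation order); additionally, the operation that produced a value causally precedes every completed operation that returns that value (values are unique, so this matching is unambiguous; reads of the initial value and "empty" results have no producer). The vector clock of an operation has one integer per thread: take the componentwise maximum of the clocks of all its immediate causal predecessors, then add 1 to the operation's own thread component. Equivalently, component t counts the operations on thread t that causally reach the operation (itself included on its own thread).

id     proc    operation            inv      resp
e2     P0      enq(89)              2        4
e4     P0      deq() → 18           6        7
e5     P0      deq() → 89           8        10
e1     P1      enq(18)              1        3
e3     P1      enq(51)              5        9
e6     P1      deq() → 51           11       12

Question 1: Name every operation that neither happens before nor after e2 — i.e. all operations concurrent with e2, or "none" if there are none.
e1

e2 spans [2,4]; an op avoiding the whole window 2..4 is ordered, any other is concurrent
e1 [1,3]: concurrent
e3 [5,9]: after
e4 [6,7]: after
e5 [8,10]: after
e6 [11,12]: after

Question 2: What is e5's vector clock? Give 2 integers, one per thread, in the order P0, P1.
(3, 1)

root op e1, invoked 1: fresh clock plus P1's own tick → (0, 1)
root op e2, invoked 2: fresh clock plus P0's own tick → (1, 0)
e3, invoked 5, takes VC(e1)=(0, 1) under max, adds 1 for P1 → (0, 2)
e6, invoked 11, takes VC(e3)=(0, 2) under max, adds 1 for P1 → (0, 3)
e4, invoked 6, takes VC(e1)=(0, 1), VC(e2)=(1, 0) under max, adds 1 for P0 → (2, 1)
e5, invoked 8, takes VC(e2)=(1, 0), VC(e4)=(2, 1) under max, adds 1 for P0 → (3, 1)
target: VC(e5) = (3, 1)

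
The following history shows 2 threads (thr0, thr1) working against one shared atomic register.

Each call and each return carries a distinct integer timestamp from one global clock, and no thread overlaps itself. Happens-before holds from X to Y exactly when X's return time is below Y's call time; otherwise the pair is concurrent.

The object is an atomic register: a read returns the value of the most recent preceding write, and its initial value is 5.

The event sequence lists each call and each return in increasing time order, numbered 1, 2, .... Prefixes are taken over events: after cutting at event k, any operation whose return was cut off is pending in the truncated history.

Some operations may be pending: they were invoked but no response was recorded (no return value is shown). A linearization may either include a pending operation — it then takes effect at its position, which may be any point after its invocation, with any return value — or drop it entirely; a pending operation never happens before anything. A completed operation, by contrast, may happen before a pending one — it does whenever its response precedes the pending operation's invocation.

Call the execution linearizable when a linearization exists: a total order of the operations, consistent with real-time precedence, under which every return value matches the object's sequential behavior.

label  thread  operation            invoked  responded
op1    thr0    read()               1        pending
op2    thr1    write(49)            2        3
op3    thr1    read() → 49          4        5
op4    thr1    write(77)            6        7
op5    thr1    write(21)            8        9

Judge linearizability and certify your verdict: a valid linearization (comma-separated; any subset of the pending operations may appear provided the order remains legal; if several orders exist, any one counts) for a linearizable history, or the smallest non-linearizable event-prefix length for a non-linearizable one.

linearizable — witness: op1, op2, op3, op4, op5

step 1: op1 read() (pending, included) — value 5
step 2: op2 write(49) — value 49
step 3: op3 read() → 49 — value 49
step 4: op4 write(77) — value 77
step 5: op5 write(21) — value 21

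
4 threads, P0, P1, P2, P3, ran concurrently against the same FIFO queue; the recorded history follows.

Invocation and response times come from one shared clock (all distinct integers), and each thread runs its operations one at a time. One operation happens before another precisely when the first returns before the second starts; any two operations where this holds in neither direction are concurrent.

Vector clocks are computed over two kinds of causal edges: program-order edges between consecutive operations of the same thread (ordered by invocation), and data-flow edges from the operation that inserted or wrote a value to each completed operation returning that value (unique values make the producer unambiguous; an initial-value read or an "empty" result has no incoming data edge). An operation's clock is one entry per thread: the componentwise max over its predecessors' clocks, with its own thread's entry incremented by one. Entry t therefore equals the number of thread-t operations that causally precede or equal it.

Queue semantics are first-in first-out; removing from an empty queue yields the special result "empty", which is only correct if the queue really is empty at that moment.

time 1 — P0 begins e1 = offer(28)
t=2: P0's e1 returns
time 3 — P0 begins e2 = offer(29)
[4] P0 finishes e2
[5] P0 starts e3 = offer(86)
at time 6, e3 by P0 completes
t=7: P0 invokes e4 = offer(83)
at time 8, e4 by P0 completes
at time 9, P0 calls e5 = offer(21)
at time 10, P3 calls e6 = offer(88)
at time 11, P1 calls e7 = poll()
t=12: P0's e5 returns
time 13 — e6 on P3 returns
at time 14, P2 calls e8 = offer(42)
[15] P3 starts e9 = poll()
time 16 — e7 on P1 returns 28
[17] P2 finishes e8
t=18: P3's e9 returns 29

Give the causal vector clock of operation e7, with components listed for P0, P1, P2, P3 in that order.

(1, 1, 0, 0)

invoked at 10, e6 has no predecessors; its own P3 bump gives (0, 0, 0, 1)
invoked at 14, e8 has no predecessors; its own P2 bump gives (0, 0, 1, 0)
invoked at 1, e1 has no predecessors; its own P0 bump gives (1, 0, 0, 0)
e7, invoked 11, takes VC(e1)=(1, 0, 0, 0) under max, adds 1 for P1 → (1, 1, 0, 0)
e2, invoked 3, takes VC(e1)=(1, 0, 0, 0) under max, adds 1 for P0 → (2, 0, 0, 0)
e3, invoked 5, takes VC(e2)=(2, 0, 0, 0) under max, adds 1 for P0 → (3, 0, 0, 0)
e9, invoked 15, takes VC(e2)=(2, 0, 0, 0), VC(e6)=(0, 0, 0, 1) under max, adds 1 for P3 → (2, 0, 0, 2)
e4, invoked 7, takes VC(e3)=(3, 0, 0, 0) under max, adds 1 for P0 → (4, 0, 0, 0)
e5, invoked 9, takes VC(e4)=(4, 0, 0, 0) under max, adds 1 for P0 → (5, 0, 0, 0)
target: VC(e7) = (1, 1, 0, 0)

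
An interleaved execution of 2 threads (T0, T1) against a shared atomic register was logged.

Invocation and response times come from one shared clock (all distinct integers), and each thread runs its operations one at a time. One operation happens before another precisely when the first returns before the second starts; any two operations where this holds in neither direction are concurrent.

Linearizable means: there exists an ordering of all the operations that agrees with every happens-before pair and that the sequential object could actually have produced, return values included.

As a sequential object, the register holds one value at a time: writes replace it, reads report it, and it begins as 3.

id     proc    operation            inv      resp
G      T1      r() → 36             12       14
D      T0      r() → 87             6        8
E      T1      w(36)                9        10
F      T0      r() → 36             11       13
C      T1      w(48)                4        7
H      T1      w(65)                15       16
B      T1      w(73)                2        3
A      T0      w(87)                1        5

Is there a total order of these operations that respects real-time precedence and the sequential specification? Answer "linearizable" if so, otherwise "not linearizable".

linearizable

one valid linearization: B, A, D, C, E, F, G, H
1. B w(73), leaving value 73
2. A w(87), leaving value 87
3. D r() → 87, leaving value 87
4. C w(48), leaving value 48
5. E w(36), leaving value 36
6. F r() → 36, leaving value 36
7. G r() → 36, leaving value 36
8. H w(65), leaving value 65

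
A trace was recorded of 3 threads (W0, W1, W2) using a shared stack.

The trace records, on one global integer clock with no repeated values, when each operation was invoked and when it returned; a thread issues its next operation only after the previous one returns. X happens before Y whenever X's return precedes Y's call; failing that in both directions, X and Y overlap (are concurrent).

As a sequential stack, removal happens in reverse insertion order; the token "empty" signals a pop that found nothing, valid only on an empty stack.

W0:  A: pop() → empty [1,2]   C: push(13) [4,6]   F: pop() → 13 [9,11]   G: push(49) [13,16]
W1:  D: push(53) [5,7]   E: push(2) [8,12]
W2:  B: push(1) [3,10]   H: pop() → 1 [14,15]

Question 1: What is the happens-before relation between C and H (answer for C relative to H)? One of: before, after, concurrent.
before

C spans [4,6], H spans [14,15]
resp(C)=6 < inv(H)=14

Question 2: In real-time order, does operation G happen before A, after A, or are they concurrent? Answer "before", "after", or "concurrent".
after

G spans [13,16], A spans [1,2]
resp(A)=2 < inv(G)=13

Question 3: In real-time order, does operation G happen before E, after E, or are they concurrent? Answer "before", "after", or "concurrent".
after

G spans [13,16], E spans [8,12]
resp(E)=12 < inv(G)=13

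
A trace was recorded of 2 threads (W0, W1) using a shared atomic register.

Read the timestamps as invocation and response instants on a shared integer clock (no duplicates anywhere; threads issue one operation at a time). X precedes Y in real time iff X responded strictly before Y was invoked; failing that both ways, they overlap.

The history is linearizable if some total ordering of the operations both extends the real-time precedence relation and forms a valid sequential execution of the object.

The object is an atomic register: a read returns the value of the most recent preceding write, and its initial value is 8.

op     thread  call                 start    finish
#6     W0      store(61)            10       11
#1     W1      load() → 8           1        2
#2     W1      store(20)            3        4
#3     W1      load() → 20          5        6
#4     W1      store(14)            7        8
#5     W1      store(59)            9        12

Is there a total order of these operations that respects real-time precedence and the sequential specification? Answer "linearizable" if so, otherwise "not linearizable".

linearizable

a witness: #1, #2, #3, #4, #5, #6
1. #1 load() → 8, leaving value 8
2. #2 store(20), leaving value 20
3. #3 load() → 20, leaving value 20
4. #4 store(14), leaving value 14
5. #5 store(59), leaving value 59
6. #6 store(61), leaving value 61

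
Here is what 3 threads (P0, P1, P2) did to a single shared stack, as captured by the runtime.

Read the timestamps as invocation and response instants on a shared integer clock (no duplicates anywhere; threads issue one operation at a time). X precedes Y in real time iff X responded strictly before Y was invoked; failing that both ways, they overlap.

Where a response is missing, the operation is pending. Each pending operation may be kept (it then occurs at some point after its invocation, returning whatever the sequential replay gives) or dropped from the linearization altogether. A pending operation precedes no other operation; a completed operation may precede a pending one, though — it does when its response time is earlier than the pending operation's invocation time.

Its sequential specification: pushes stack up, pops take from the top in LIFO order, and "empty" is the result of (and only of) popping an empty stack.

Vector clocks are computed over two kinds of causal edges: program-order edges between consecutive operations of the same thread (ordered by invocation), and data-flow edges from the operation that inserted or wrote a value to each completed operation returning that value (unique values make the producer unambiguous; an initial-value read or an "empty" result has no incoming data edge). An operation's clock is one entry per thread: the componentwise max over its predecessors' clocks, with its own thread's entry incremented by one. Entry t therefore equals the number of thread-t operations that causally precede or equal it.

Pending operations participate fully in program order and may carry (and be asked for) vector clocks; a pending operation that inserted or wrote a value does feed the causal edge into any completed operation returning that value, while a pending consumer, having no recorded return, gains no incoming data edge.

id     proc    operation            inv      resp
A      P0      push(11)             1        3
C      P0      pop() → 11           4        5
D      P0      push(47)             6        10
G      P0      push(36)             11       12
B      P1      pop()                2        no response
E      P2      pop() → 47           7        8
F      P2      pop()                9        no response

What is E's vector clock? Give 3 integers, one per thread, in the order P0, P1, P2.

(3, 0, 1)

root op B, invoked 2: fresh clock plus P1's own tick → (0, 1, 0)
root op A, invoked 1: fresh clock plus P0's own tick → (1, 0, 0)
merge at C (invoked 4): VC(A)=(1, 0, 0), own-thread bump on P0 → (2, 0, 0)
merge at D (invoked 6): VC(C)=(2, 0, 0), own-thread bump on P0 → (3, 0, 0)
merge at E (invoked 7): VC(D)=(3, 0, 0), own-thread bump on P2 → (3, 0, 1)
merge at G (invoked 11): VC(D)=(3, 0, 0), own-thread bump on P0 → (4, 0, 0)
merge at F (invoked 9): VC(E)=(3, 0, 1), own-thread bump on P2 → (3, 0, 2)
target: VC(E) = (3, 0, 1)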